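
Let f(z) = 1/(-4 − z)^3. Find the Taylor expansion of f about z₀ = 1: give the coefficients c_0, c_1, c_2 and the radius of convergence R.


Let w = z − z₀, so z = z₀ + w.
Then -4 − z = -4 − (z₀ + w) = (-4 − z₀) − w = -5 − w.
f(z) = 1/(-5 − w)^3 = (1/(-5)^3) · (1 − w/(-5))^{−3}.
By the binomial series (1−u)^{−3} = Σ_{n≥0} C(n+2, 2) u^n for |u|<1, with u = w/(-5):
  c_n = C(n+2, 2) / (-5)^(n+3).
  c_0 = 1/(-5)^3 = -1/125.
  c_1 = 3/(-5)^4 = 3/625.
  c_2 = 6/(-5)^5 = -6/3125.
The series is valid for |w/d| < 1, i.e. |z − z₀| < |d|.
Radius of convergence: R = |-4 − z₀| = |-5| = 5 (distance from z₀ to the singularity z = -4).

c_0 = -1/125, c_1 = 3/625, c_2 = -6/3125; R = 5.


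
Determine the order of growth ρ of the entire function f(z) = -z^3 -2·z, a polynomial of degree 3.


|f(z)| ≤ Σ|c_k|·r^k = O(r^3) as r → ∞. Polynomial growth is O(e^{r^ε}) for every ε > 0 (since r^3/e^{r^ε} → 0), so ρ ≤ ε for all ε > 0, i.e. ρ = 0. Every nonconstant polynomial has order 0.
Therefore ρ = 0.

Order ρ = 0.


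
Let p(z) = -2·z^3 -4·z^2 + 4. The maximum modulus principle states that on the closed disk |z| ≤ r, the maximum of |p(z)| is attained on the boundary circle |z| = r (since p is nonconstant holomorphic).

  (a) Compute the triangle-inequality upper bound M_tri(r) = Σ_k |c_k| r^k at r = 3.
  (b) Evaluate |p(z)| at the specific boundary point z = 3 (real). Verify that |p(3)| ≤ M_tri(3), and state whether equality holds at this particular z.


Coefficients: c_0 = 4, c_1 = 0, c_2 = -4, c_3 = -2. Radius r = 3.
Part (a). Triangle bound: M_tri(r) = Σ_k |c_k| r^k
  = |4|·3^0 + |0|·3^1 + |-4|·3^2 + |-2|·3^3
  = 4 + 0 + 36 + 54 = 94.
This bounds M(r) := max_{|z|=r} |p(z)| from above; equality holds iff all terms c_k z^k can be made to align in phase at a single z on |z|=r.
Part (b). At z = 3 (real, on the circle |z| = r):
  p(3) = (4)·3^0 + (0)·3^1 + (-4)·3^2 + (-2)·3^3 = -86.
  |p(3)| = 86.
Check: |p(3)| = 86 ≤ 94 = M_tri(3). ✓ Equality does not hold at z = 3 (the coefficients have mixed signs, so the terms do not all align in phase there).

M_tri(3) = 94; |p(3)| = 86; equality at z=3: no.


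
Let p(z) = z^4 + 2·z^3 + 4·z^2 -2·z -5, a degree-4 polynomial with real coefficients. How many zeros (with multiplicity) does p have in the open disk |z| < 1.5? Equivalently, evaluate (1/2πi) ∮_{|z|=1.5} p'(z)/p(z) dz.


The zeros of p are: (-1 + 2i), (-1 - 2i), -1, 1.
Their magnitudes are: 2.236, 2.236, 1, 1.
Zeros with |z| < R = 1.5: -1, 1.
Count = 2.
By the argument principle, (1/2πi) ∮_{|z|=R} p'(z)/p(z) dz equals exactly this count.

Number of zeros inside |z| < 1.5: 2.


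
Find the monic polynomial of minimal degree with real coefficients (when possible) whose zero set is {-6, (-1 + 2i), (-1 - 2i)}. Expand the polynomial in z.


The polynomial is p(z) = ∏_{α ∈ S} (z − α), where S = {-6, (-1 + 2i), (-1 - 2i)}.
Expanding the product yields: p(z) = z^3 + 8·z^2 + 17·z + 30.
Note conjugate pairs combine to real quadratics: (z − (-1+2i))(z − (-1−2i)) = z² + 2z + 5.
The resulting polynomial has degree 3 and real coefficients as required.

p(z) = z^3 + 8·z^2 + 17·z + 30.


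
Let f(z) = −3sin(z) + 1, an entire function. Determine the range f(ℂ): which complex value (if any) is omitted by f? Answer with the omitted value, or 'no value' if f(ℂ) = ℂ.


Little Picard bounds the complement of f(ℂ) to at most one point.
sin is entire and surjective onto ℂ: for every w ∈ ℂ, sin(ζ) = w has a solution ζ ∈ ℂ (e.g., via the complex inverse arcsin). With ζ = z this gives z = ζ/(1). Then -3·sin(z) takes every value in -3·ℂ = ℂ, and adding 1 is a bijection of ℂ. So f is surjective and omits no value. (Note: only on the real line is sin bounded by [−1, 1].)

Omitted value: no value.


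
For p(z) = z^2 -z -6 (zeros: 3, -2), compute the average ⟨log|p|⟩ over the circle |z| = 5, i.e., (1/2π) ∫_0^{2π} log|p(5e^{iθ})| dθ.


Zeros: -2, 3; r = 5.
Inside |z| < r: -2, 3. Outside (|z| ≥ r): ∅.
p(0) = -6, so log|p(0)| = log(6) = 1.7918.
Apply Jensen: I(r) = log|p(0)| + Σ_k log(r/|z_k|), summed over zeros inside |z| < r.
  log(r/|z_k|) for z_k = 3: log(5/3) = 0.5108
  log(r/|z_k|) for z_k = -2: log(5/2) = 0.9163
Sum over inside zeros: 1.4271.
I(r) = log|p(0)| + (inside sum) = 1.7918 + 1.4271 = 3.2189.
Closed form (all zeros inside, monic): I(r) = n·log(r) = 2·log(5) = 3.2189. ✓

I(r) ≈ 3.2189.


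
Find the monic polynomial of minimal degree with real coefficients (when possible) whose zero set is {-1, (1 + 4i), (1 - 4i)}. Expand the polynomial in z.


The polynomial is p(z) = ∏_{α ∈ S} (z − α), where S = {-1, (1 + 4i), (1 - 4i)}.
Expanding the product yields: p(z) = z^3 -z^2 + 15·z + 17.
Note conjugate pairs combine to real quadratics: (z − (1+4i))(z − (1−4i)) = z² − 2z + 17.
The resulting polynomial has degree 3 and real coefficients as required.

p(z) = z^3 -z^2 + 15·z + 17.


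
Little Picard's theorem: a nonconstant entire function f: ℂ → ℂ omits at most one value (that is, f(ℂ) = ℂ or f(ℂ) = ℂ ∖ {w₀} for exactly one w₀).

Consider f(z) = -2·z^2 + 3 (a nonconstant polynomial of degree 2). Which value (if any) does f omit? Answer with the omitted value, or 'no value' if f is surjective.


Little Picard bounds the complement of f(ℂ) to at most one point.
For every w ∈ ℂ, the equation p(z) − w = 0 is a nonconstant polynomial in z and hence has at least one root by the fundamental theorem of algebra. So p is surjective onto ℂ, omitting no value.

Omitted value: no value.


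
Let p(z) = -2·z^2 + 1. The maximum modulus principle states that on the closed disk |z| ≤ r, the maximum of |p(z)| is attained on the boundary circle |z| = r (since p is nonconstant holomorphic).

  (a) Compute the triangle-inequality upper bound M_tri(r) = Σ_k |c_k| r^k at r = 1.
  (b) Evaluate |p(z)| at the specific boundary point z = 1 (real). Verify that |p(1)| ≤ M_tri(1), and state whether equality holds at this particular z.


Coefficients: c_0 = 1, c_1 = 0, c_2 = -2. Radius r = 1.
Part (a). Triangle bound: M_tri(r) = Σ_k |c_k| r^k
  = |1|·1^0 + |0|·1^1 + |-2|·1^2
  = 1 + 0 + 2 = 3.
This bounds M(r) := max_{|z|=r} |p(z)| from above; equality holds iff all terms c_k z^k can be made to align in phase at a single z on |z|=r.
Part (b). At z = 1 (real, on the circle |z| = r):
  p(1) = (1)·1^0 + (0)·1^1 + (-2)·1^2 = -1.
  |p(1)| = 1.
Check: |p(1)| = 1 ≤ 3 = M_tri(1). ✓ Equality does not hold at z = 1 (the coefficients have mixed signs, so the terms do not all align in phase there).

M_tri(1) = 3; |p(1)| = 1; equality at z=1: no.


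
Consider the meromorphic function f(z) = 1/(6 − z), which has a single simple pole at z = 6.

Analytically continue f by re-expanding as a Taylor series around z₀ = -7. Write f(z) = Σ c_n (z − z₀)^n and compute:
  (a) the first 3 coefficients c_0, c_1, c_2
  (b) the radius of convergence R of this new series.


Let w = z − z₀, so z = z₀ + w.
Then 6 − z = 6 − (z₀ + w) = (6 − z₀) − w = 13 − w.
f(z) = 1/(13 − w) = (1/(13)) · 1/(1 − w/(13)) = Σ_{n≥0} w^n / (13)^(n+1).
So c_n = 1/(13)^(n+1):
  c_0 = 1/(13)^1 = 1/13.
  c_1 = 1/(13)^2 = 1/169.
  c_2 = 1/(13)^3 = 1/2197.
The series is valid for |w/d| < 1, i.e. |z − z₀| < |d|.
Radius of convergence: R = |6 − z₀| = |13| = 13 (distance from z₀ to the singularity z = 6).

c_0 = 1/13, c_1 = 1/169, c_2 = 1/2197; R = 13.


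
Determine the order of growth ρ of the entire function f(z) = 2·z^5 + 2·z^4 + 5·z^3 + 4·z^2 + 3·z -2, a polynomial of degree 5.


|f(z)| ≤ Σ|c_k|·r^k = O(r^5) as r → ∞. Polynomial growth is O(e^{r^ε}) for every ε > 0 (since r^5/e^{r^ε} → 0), so ρ ≤ ε for all ε > 0, i.e. ρ = 0. Every nonconstant polynomial has order 0.
Therefore ρ = 0.

Order ρ = 0.


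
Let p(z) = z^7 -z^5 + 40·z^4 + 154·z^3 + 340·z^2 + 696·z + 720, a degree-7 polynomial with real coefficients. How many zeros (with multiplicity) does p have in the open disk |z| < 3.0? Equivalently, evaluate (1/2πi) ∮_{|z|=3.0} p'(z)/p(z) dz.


The zeros of p are: -2, (3 + 3i), (3 - 3i), (-2 + 1i), (-2 - 1i), (0 + 2i), (0 - 2i).
Their magnitudes are: 2, 4.243, 4.243, 2.236, 2.236, 2, 2.
Zeros with |z| < R = 3.0: -2, (-2 + 1i), (-2 - 1i), (0 + 2i), (0 - 2i).
Count = 5.
By the argument principle, (1/2πi) ∮_{|z|=R} p'(z)/p(z) dz equals exactly this count.

Number of zeros inside |z| < 3.0: 5.


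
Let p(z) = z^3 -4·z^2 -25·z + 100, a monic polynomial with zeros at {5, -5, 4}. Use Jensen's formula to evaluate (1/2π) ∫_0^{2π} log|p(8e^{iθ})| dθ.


Zeros: -5, 4, 5; r = 8.
Inside |z| < r: -5, 4, 5. Outside (|z| ≥ r): ∅.
p(0) = 100, so log|p(0)| = log(100) = 4.6052.
Apply Jensen: I(r) = log|p(0)| + Σ_k log(r/|z_k|), summed over zeros inside |z| < r.
  log(r/|z_k|) for z_k = 5: log(8/5) = 0.4700
  log(r/|z_k|) for z_k = -5: log(8/5) = 0.4700
  log(r/|z_k|) for z_k = 4: log(8/4) = 0.6931
Sum over inside zeros: 1.6332.
I(r) = log|p(0)| + (inside sum) = 4.6052 + 1.6332 = 6.2383.
Closed form (all zeros inside, monic): I(r) = n·log(r) = 3·log(8) = 6.2383. ✓

I(r) ≈ 6.2383.


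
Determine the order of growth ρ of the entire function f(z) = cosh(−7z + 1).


cosh(w) is a linear combination of e^{iw} and e^{−iw} (or e^w, e^{−w} in the hyperbolic case), so |cosh(w)| ≤ e^{|w|}. With w = −7z + 1, |w| ≤ 7|z| + 1 = 7r + 1 on |z| = r, giving M(r) ≤ e^{7r + 1}, so ρ ≤ 1. On a suitable ray (z = it for sin/cos; z = t for sinh/cosh, t real → ∞), |cosh(−7z + 1)| grows like e^{7|t|}/2, so ρ ≥ 1. Hence ρ = 1.
Therefore ρ = 1.

Order ρ = 1.


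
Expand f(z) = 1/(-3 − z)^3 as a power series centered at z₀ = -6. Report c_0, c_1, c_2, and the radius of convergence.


Let w = z − z₀, so z = z₀ + w.
Then -3 − z = -3 − (z₀ + w) = (-3 − z₀) − w = 3 − w.
f(z) = 1/(3 − w)^3 = (1/(3)^3) · (1 − w/(3))^{−3}.
By the binomial series (1−u)^{−3} = Σ_{n≥0} C(n+2, 2) u^n for |u|<1, with u = w/(3):
  c_n = C(n+2, 2) / (3)^(n+3).
  c_0 = 1/(3)^3 = 1/27.
  c_1 = 3/(3)^4 = 1/27.
  c_2 = 6/(3)^5 = 2/81.
The series is valid for |w/d| < 1, i.e. |z − z₀| < |d|.
Radius of convergence: R = |-3 − z₀| = |3| = 3 (distance from z₀ to the singularity z = -3).

c_0 = 1/27, c_1 = 1/27, c_2 = 2/81; R = 3.


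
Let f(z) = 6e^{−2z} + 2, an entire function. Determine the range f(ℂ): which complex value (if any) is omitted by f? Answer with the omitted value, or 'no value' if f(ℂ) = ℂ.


Little Picard bounds the complement of f(ℂ) to at most one point.
e^{−2z} is never zero on ℂ, so 6·e^{−2z} takes every value in ℂ ∖ {0}. Adding 2 shifts the range to ℂ ∖ {2}. Thus f omits exactly the value 2.

Omitted value: 2.


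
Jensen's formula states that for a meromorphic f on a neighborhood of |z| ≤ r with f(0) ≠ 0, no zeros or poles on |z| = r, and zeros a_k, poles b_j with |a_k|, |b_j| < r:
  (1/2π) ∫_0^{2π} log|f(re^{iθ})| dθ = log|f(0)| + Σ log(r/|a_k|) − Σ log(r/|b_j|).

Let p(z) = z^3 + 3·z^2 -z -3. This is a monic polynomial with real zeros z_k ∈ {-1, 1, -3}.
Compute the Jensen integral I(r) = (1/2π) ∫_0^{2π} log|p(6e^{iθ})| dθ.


Zeros: -3, -1, 1; r = 6.
Inside |z| < r: -3, -1, 1. Outside (|z| ≥ r): ∅.
p(0) = -3, so log|p(0)| = log(3) = 1.0986.
Apply Jensen: I(r) = log|p(0)| + Σ_k log(r/|z_k|), summed over zeros inside |z| < r.
  log(r/|z_k|) for z_k = -1: log(6/1) = 1.7918
  log(r/|z_k|) for z_k = 1: log(6/1) = 1.7918
  log(r/|z_k|) for z_k = -3: log(6/3) = 0.6931
Sum over inside zeros: 4.2767.
I(r) = log|p(0)| + (inside sum) = 1.0986 + 4.2767 = 5.3753.
Closed form (all zeros inside, monic): I(r) = n·log(r) = 3·log(6) = 5.3753. ✓

I(r) ≈ 5.3753.


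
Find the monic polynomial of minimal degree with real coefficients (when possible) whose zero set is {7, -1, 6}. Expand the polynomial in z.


The polynomial is p(z) = ∏_{α ∈ S} (z − α), where S = {7, -1, 6}.
Expanding the product yields: p(z) = z^3 -12·z^2 + 29·z + 42.
The resulting polynomial has degree 3 and real coefficients as required.

p(z) = z^3 -12·z^2 + 29·z + 42.


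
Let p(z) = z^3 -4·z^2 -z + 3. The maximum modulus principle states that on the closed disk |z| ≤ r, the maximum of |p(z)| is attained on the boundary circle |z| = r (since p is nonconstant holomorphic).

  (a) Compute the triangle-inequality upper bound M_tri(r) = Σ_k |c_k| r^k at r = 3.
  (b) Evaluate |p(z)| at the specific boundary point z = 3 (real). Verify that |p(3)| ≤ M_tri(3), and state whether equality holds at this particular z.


Coefficients: c_0 = 3, c_1 = -1, c_2 = -4, c_3 = 1. Radius r = 3.
Part (a). Triangle bound: M_tri(r) = Σ_k |c_k| r^k
  = |3|·3^0 + |-1|·3^1 + |-4|·3^2 + |1|·3^3
  = 3 + 3 + 36 + 27 = 69.
This bounds M(r) := max_{|z|=r} |p(z)| from above; equality holds iff all terms c_k z^k can be made to align in phase at a single z on |z|=r.
Part (b). At z = 3 (real, on the circle |z| = r):
  p(3) = (3)·3^0 + (-1)·3^1 + (-4)·3^2 + (1)·3^3 = -9.
  |p(3)| = 9.
Check: |p(3)| = 9 ≤ 69 = M_tri(3). ✓ Equality does not hold at z = 3 (the coefficients have mixed signs, so the terms do not all align in phase there).

M_tri(3) = 69; |p(3)| = 9; equality at z=3: no.


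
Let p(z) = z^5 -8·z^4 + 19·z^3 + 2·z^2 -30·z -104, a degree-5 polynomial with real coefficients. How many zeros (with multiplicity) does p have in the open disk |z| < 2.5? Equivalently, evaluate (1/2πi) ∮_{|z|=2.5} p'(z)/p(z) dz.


The zeros of p are: 4, (-1 + 1i), (-1 - 1i), (3 + 2i), (3 - 2i).
Their magnitudes are: 4, 1.414, 1.414, 3.606, 3.606.
Zeros with |z| < R = 2.5: (-1 + 1i), (-1 - 1i).
Count = 2.
By the argument principle, (1/2πi) ∮_{|z|=R} p'(z)/p(z) dz equals exactly this count.

Number of zeros inside |z| < 2.5: 2.


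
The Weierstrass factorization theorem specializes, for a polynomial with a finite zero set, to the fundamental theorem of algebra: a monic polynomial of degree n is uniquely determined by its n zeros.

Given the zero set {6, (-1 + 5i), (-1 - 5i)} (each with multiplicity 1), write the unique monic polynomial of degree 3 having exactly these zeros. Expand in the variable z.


The polynomial is p(z) = ∏_{α ∈ S} (z − α), where S = {6, (-1 + 5i), (-1 - 5i)}.
Expanding the product yields: p(z) = z^3 -4·z^2 + 14·z -156.
Note conjugate pairs combine to real quadratics: (z − (-1+5i))(z − (-1−5i)) = z² + 2z + 26.
The resulting polynomial has degree 3 and real coefficients as required.

p(z) = z^3 -4·z^2 + 14·z -156.


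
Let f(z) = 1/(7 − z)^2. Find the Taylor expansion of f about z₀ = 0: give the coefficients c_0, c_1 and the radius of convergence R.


Let w = z − z₀, so z = z₀ + w.
Then 7 − z = 7 − (z₀ + w) = (7 − z₀) − w = 7 − w.
f(z) = 1/(7 − w)^2 = (1/(7)^2) · (1 − w/(7))^{−2}.
By the binomial series (1−u)^{−2} = Σ_{n≥0} C(n+1, 1) u^n for |u|<1, with u = w/(7):
  c_n = C(n+1, 1) / (7)^(n+2).
  c_0 = 1/(7)^2 = 1/49.
  c_1 = 2/(7)^3 = 2/343.
The series is valid for |w/d| < 1, i.e. |z − z₀| < |d|.
Radius of convergence: R = |7 − z₀| = |7| = 7 (distance from z₀ to the singularity z = 7).

c_0 = 1/49, c_1 = 2/343; R = 7.


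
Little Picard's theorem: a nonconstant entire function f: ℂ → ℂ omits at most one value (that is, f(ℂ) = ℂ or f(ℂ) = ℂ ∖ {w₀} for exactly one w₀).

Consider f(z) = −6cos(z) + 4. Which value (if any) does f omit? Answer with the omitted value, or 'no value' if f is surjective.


Little Picard bounds the complement of f(ℂ) to at most one point.
cos is entire and surjective onto ℂ: for every w ∈ ℂ, cos(ζ) = w has a solution ζ ∈ ℂ (e.g., via the complex inverse arccos). With ζ = z this gives z = ζ/(1). Then -6·cos(z) takes every value in -6·ℂ = ℂ, and adding 4 is a bijection of ℂ. So f is surjective and omits no value. (Note: only on the real line is cos bounded by [−1, 1].)

Omitted value: no value.


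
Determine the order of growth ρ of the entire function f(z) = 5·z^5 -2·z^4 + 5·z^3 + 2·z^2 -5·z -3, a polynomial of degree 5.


|f(z)| ≤ Σ|c_k|·r^k = O(r^5) as r → ∞. Polynomial growth is O(e^{r^ε}) for every ε > 0 (since r^5/e^{r^ε} → 0), so ρ ≤ ε for all ε > 0, i.e. ρ = 0. Every nonconstant polynomial has order 0.
Therefore ρ = 0.

Order ρ = 0.


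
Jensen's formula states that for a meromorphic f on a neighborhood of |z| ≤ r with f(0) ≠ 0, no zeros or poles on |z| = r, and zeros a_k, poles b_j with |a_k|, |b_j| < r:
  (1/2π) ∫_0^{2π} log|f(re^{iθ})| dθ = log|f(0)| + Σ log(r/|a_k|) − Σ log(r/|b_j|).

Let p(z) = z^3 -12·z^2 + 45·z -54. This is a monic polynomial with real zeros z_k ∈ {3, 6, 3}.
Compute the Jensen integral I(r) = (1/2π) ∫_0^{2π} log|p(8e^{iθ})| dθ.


Zeros: 3, 3, 6; r = 8.
Inside |z| < r: 3, 3, 6. Outside (|z| ≥ r): ∅.
p(0) = -54, so log|p(0)| = log(54) = 3.9890.
Apply Jensen: I(r) = log|p(0)| + Σ_k log(r/|z_k|), summed over zeros inside |z| < r.
  log(r/|z_k|) for z_k = 3: log(8/3) = 0.9808
  log(r/|z_k|) for z_k = 6: log(8/6) = 0.2877
  log(r/|z_k|) for z_k = 3: log(8/3) = 0.9808
Sum over inside zeros: 2.2493.
I(r) = log|p(0)| + (inside sum) = 3.9890 + 2.2493 = 6.2383.
Closed form (all zeros inside, monic): I(r) = n·log(r) = 3·log(8) = 6.2383. ✓

I(r) ≈ 6.2383.


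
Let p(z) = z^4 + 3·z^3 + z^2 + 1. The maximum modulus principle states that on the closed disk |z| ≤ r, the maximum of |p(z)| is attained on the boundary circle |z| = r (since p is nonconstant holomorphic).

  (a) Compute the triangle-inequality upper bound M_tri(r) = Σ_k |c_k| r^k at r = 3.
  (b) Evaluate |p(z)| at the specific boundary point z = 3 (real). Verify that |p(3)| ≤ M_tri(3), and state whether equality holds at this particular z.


Coefficients: c_0 = 1, c_1 = 0, c_2 = 1, c_3 = 3, c_4 = 1. Radius r = 3.
Part (a). Triangle bound: M_tri(r) = Σ_k |c_k| r^k
  = |1|·3^0 + |0|·3^1 + |1|·3^2 + |3|·3^3 + |1|·3^4
  = 1 + 0 + 9 + 81 + 81 = 172.
This bounds M(r) := max_{|z|=r} |p(z)| from above; equality holds iff all terms c_k z^k can be made to align in phase at a single z on |z|=r.
Part (b). At z = 3 (real, on the circle |z| = r):
  p(3) = (1)·3^0 + (0)·3^1 + (1)·3^2 + (3)·3^3 + (1)·3^4 = 172.
  |p(3)| = 172.
Since all nonzero coefficients share the same sign, |p(3)| = 172 = M_tri(3); the triangle bound is attained at z = 3, so in fact M(r) = 172.

M_tri(3) = 172; |p(3)| = 172; equality at z=3: yes.


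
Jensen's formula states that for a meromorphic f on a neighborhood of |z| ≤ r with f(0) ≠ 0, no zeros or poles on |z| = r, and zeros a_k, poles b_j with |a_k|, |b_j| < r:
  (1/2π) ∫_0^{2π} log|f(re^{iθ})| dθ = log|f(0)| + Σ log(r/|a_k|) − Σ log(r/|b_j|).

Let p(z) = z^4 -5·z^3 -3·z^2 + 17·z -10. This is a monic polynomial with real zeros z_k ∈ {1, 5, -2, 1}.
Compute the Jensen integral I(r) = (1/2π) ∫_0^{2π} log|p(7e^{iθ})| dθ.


Zeros: -2, 1, 1, 5; r = 7.
Inside |z| < r: -2, 1, 1, 5. Outside (|z| ≥ r): ∅.
p(0) = -10, so log|p(0)| = log(10) = 2.3026.
Apply Jensen: I(r) = log|p(0)| + Σ_k log(r/|z_k|), summed over zeros inside |z| < r.
  log(r/|z_k|) for z_k = 1: log(7/1) = 1.9459
  log(r/|z_k|) for z_k = 5: log(7/5) = 0.3365
  log(r/|z_k|) for z_k = -2: log(7/2) = 1.2528
  log(r/|z_k|) for z_k = 1: log(7/1) = 1.9459
Sum over inside zeros: 5.4811.
I(r) = log|p(0)| + (inside sum) = 2.3026 + 5.4811 = 7.7836.
Closed form (all zeros inside, monic): I(r) = n·log(r) = 4·log(7) = 7.7836. ✓

I(r) ≈ 7.7836.


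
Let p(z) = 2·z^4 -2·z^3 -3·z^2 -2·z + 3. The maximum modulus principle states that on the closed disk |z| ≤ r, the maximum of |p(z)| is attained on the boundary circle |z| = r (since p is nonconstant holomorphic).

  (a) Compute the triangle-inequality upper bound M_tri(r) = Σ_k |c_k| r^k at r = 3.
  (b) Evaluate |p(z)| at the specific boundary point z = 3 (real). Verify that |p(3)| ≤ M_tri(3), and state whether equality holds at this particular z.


Coefficients: c_0 = 3, c_1 = -2, c_2 = -3, c_3 = -2, c_4 = 2. Radius r = 3.
Part (a). Triangle bound: M_tri(r) = Σ_k |c_k| r^k
  = |3|·3^0 + |-2|·3^1 + |-3|·3^2 + |-2|·3^3 + |2|·3^4
  = 3 + 6 + 27 + 54 + 162 = 252.
This bounds M(r) := max_{|z|=r} |p(z)| from above; equality holds iff all terms c_k z^k can be made to align in phase at a single z on |z|=r.
Part (b). At z = 3 (real, on the circle |z| = r):
  p(3) = (3)·3^0 + (-2)·3^1 + (-3)·3^2 + (-2)·3^3 + (2)·3^4 = 78.
  |p(3)| = 78.
Check: |p(3)| = 78 ≤ 252 = M_tri(3). ✓ Equality does not hold at z = 3 (the coefficients have mixed signs, so the terms do not all align in phase there).

M_tri(3) = 252; |p(3)| = 78; equality at z=3: no.


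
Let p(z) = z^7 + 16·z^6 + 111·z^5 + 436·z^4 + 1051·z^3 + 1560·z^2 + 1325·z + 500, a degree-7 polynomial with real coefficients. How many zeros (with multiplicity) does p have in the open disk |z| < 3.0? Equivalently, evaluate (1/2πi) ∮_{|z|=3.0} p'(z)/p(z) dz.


The zeros of p are: -4, (-2 + 1i), (-2 - 1i), (-2 + 1i), (-2 - 1i), (-2 + 1i), (-2 - 1i).
Their magnitudes are: 4, 2.236, 2.236, 2.236, 2.236, 2.236, 2.236.
Zeros with |z| < R = 3.0: (-2 + 1i), (-2 - 1i), (-2 + 1i), (-2 - 1i), (-2 + 1i), (-2 - 1i).
Count = 6.
By the argument principle, (1/2πi) ∮_{|z|=R} p'(z)/p(z) dz equals exactly this count.

Number of zeros inside |z| < 3.0: 6.


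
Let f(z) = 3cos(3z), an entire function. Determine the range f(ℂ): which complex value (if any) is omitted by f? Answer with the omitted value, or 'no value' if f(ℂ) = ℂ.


Little Picard bounds the complement of f(ℂ) to at most one point.
cos is entire and surjective onto ℂ: for every w ∈ ℂ, cos(ζ) = w has a solution ζ ∈ ℂ (e.g., via the complex inverse arccos). With ζ = 3z this gives z = ζ/(3). Then 3·cos(3z) takes every value in 3·ℂ = ℂ, and adding 0 is a bijection of ℂ. So f is surjective and omits no value. (Note: only on the real line is cos bounded by [−1, 1].)

Omitted value: no value.


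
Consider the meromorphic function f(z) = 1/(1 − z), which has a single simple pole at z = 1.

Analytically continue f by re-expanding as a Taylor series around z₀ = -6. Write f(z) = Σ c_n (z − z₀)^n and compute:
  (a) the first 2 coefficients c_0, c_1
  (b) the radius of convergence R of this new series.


Let w = z − z₀, so z = z₀ + w.
Then 1 − z = 1 − (z₀ + w) = (1 − z₀) − w = 7 − w.
f(z) = 1/(7 − w) = (1/(7)) · 1/(1 − w/(7)) = Σ_{n≥0} w^n / (7)^(n+1).
So c_n = 1/(7)^(n+1):
  c_0 = 1/(7)^1 = 1/7.
  c_1 = 1/(7)^2 = 1/49.
The series is valid for |w/d| < 1, i.e. |z − z₀| < |d|.
Radius of convergence: R = |1 − z₀| = |7| = 7 (distance from z₀ to the singularity z = 1).

c_0 = 1/7, c_1 = 1/49; R = 7.


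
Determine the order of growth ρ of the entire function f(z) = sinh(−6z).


sinh(w) is a linear combination of e^{iw} and e^{−iw} (or e^w, e^{−w} in the hyperbolic case), so |sinh(w)| ≤ e^{|w|}. With w = −6z, |w| ≤ 6|z| + 0 = 6r + 0 on |z| = r, giving M(r) ≤ e^{6r + 0}, so ρ ≤ 1. On a suitable ray (z = it for sin/cos; z = t for sinh/cosh, t real → ∞), |sinh(−6z)| grows like e^{6|t|}/2, so ρ ≥ 1. Hence ρ = 1.
Therefore ρ = 1.

Order ρ = 1.


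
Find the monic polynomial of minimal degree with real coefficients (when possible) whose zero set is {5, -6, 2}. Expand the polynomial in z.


The polynomial is p(z) = ∏_{α ∈ S} (z − α), where S = {5, -6, 2}.
Expanding the product yields: p(z) = z^3 -z^2 -32·z + 60.
The resulting polynomial has degree 3 and real coefficients as required.

p(z) = z^3 -z^2 -32·z + 60.


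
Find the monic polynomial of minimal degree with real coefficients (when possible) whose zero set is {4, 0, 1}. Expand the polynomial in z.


The polynomial is p(z) = ∏_{α ∈ S} (z − α), where S = {4, 0, 1}.
Expanding the product yields: p(z) = z^3 -5·z^2 + 4·z.
The resulting polynomial has degree 3 and real coefficients as required.

p(z) = z^3 -5·z^2 + 4·z.


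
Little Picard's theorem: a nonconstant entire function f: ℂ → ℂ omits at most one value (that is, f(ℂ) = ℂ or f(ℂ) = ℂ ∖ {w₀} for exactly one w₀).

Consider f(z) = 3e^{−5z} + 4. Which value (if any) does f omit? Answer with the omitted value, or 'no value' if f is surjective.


Little Picard bounds the complement of f(ℂ) to at most one point.
e^{−5z} is never zero on ℂ, so 3·e^{−5z} takes every value in ℂ ∖ {0}. Adding 4 shifts the range to ℂ ∖ {4}. Thus f omits exactly the value 4.

Omitted value: 4.


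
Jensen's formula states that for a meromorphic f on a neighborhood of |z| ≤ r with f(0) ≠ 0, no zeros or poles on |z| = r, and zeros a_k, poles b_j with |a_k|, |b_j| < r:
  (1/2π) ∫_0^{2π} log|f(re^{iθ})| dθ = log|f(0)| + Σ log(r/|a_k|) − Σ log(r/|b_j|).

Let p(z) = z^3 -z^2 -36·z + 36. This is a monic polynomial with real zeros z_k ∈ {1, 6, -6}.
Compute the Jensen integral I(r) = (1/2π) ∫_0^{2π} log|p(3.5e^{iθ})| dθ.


Zeros: -6, 1, 6; r = 3.5.
Inside |z| < r: 1. Outside (|z| ≥ r): -6, 6.
p(0) = 36, so log|p(0)| = log(36) = 3.5835.
Apply Jensen: I(r) = log|p(0)| + Σ_k log(r/|z_k|), summed over zeros inside |z| < r.
  log(r/|z_k|) for z_k = 1: log(3.5/1) = 1.2528
  Outside zeros (-6, 6) contribute nothing to the Jensen sum.
Sum over inside zeros: 1.2528.
I(r) = log|p(0)| + (inside sum) = 3.5835 + 1.2528 = 4.8363.
Note: since some zeros are outside |z| ≤ r, the simplified n·log(r) form does NOT apply — only the inside zeros contribute.

I(r) ≈ 4.8363.


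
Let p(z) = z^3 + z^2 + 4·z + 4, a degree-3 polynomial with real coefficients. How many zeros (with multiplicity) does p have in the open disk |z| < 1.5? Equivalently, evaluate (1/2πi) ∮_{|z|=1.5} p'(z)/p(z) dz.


The zeros of p are: (0 + 2i), (0 - 2i), -1.
Their magnitudes are: 2, 2, 1.
Zeros with |z| < R = 1.5: -1.
Count = 1.
By the argument principle, (1/2πi) ∮_{|z|=R} p'(z)/p(z) dz equals exactly this count.

Number of zeros inside |z| < 1.5: 1.


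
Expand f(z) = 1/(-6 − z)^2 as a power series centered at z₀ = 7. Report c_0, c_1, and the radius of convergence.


Let w = z − z₀, so z = z₀ + w.
Then -6 − z = -6 − (z₀ + w) = (-6 − z₀) − w = -13 − w.
f(z) = 1/(-13 − w)^2 = (1/(-13)^2) · (1 − w/(-13))^{−2}.
By the binomial series (1−u)^{−2} = Σ_{n≥0} C(n+1, 1) u^n for |u|<1, with u = w/(-13):
  c_n = C(n+1, 1) / (-13)^(n+2).
  c_0 = 1/(-13)^2 = 1/169.
  c_1 = 2/(-13)^3 = -2/2197.
The series is valid for |w/d| < 1, i.e. |z − z₀| < |d|.
Radius of convergence: R = |-6 − z₀| = |-13| = 13 (distance from z₀ to the singularity z = -6).

c_0 = 1/169, c_1 = -2/2197; R = 13.


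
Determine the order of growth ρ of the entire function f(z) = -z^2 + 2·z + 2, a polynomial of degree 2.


|f(z)| ≤ Σ|c_k|·r^k = O(r^2) as r → ∞. Polynomial growth is O(e^{r^ε}) for every ε > 0 (since r^2/e^{r^ε} → 0), so ρ ≤ ε for all ε > 0, i.e. ρ = 0. Every nonconstant polynomial has order 0.
Therefore ρ = 0.

Order ρ = 0.


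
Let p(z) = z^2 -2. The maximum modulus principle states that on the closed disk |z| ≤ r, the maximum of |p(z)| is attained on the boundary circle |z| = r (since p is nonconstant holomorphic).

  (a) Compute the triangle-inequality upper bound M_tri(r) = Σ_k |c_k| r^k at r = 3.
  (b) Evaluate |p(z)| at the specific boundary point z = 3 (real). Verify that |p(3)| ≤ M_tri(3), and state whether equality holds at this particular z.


Coefficients: c_0 = -2, c_1 = 0, c_2 = 1. Radius r = 3.
Part (a). Triangle bound: M_tri(r) = Σ_k |c_k| r^k
  = |-2|·3^0 + |0|·3^1 + |1|·3^2
  = 2 + 0 + 9 = 11.
This bounds M(r) := max_{|z|=r} |p(z)| from above; equality holds iff all terms c_k z^k can be made to align in phase at a single z on |z|=r.
Part (b). At z = 3 (real, on the circle |z| = r):
  p(3) = (-2)·3^0 + (0)·3^1 + (1)·3^2 = 7.
  |p(3)| = 7.
Check: |p(3)| = 7 ≤ 11 = M_tri(3). ✓ Equality does not hold at z = 3 (the coefficients have mixed signs, so the terms do not all align in phase there).

M_tri(3) = 11; |p(3)| = 7; equality at z=3: no.


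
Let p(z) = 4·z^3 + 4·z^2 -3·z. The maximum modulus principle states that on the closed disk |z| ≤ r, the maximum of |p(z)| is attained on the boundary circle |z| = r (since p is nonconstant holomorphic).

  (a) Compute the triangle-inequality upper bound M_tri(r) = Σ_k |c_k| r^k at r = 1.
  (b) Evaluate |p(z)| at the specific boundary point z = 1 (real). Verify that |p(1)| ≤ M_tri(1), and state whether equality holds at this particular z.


Coefficients: c_0 = 0, c_1 = -3, c_2 = 4, c_3 = 4. Radius r = 1.
Part (a). Triangle bound: M_tri(r) = Σ_k |c_k| r^k
  = |0|·1^0 + |-3|·1^1 + |4|·1^2 + |4|·1^3
  = 0 + 3 + 4 + 4 = 11.
This bounds M(r) := max_{|z|=r} |p(z)| from above; equality holds iff all terms c_k z^k can be made to align in phase at a single z on |z|=r.
Part (b). At z = 1 (real, on the circle |z| = r):
  p(1) = (0)·1^0 + (-3)·1^1 + (4)·1^2 + (4)·1^3 = 5.
  |p(1)| = 5.
Check: |p(1)| = 5 ≤ 11 = M_tri(1). ✓ Equality does not hold at z = 1 (the coefficients have mixed signs, so the terms do not all align in phase there).

M_tri(1) = 11; |p(1)| = 5; equality at z=1: no.


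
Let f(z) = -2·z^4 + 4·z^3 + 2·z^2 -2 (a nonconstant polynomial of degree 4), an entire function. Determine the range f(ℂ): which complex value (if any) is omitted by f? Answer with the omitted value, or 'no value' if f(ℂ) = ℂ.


Little Picard bounds the complement of f(ℂ) to at most one point.
For every w ∈ ℂ, the equation p(z) − w = 0 is a nonconstant polynomial in z and hence has at least one root by the fundamental theorem of algebra. So p is surjective onto ℂ, omitting no value.

Omitted value: no value.


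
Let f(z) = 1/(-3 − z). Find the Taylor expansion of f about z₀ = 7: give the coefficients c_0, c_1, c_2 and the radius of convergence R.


Let w = z − z₀, so z = z₀ + w.
Then -3 − z = -3 − (z₀ + w) = (-3 − z₀) − w = -10 − w.
f(z) = 1/(-10 − w) = (1/(-10)) · 1/(1 − w/(-10)) = Σ_{n≥0} w^n / (-10)^(n+1).
So c_n = 1/(-10)^(n+1):
  c_0 = 1/(-10)^1 = -1/10.
  c_1 = 1/(-10)^2 = 1/100.
  c_2 = 1/(-10)^3 = -1/1000.
The series is valid for |w/d| < 1, i.e. |z − z₀| < |d|.
Radius of convergence: R = |-3 − z₀| = |-10| = 10 (distance from z₀ to the singularity z = -3).

c_0 = -1/10, c_1 = 1/100, c_2 = -1/1000; R = 10.


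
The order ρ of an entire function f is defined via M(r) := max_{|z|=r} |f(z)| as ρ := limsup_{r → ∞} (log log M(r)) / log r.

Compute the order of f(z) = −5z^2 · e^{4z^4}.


M(r) = max_{|z|=r} |-5|·|z|^2·|e^{4z^4}| = 5·r^2 · e^{4r^4} (the factors attain their maxima compatibly on |z|=r). Then log M(r) = log 5 + 2·log r + 4r^4, dominated by the last term, so log log M(r) ~ 4·log r. The polynomial factor -5z^2 contributes only a log r term and does not affect the order. ρ = 4.
Therefore ρ = 4.

Order ρ = 4.


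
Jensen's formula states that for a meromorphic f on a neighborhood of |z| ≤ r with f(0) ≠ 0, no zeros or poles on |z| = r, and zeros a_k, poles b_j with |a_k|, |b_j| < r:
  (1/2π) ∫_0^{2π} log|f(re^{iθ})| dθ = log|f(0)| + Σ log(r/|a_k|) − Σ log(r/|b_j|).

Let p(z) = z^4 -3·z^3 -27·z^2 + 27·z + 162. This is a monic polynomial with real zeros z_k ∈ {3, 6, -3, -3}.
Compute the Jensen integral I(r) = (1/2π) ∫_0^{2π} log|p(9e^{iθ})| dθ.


Zeros: -3, -3, 3, 6; r = 9.
Inside |z| < r: -3, -3, 3, 6. Outside (|z| ≥ r): ∅.
p(0) = 162, so log|p(0)| = log(162) = 5.0876.
Apply Jensen: I(r) = log|p(0)| + Σ_k log(r/|z_k|), summed over zeros inside |z| < r.
  log(r/|z_k|) for z_k = 3: log(9/3) = 1.0986
  log(r/|z_k|) for z_k = 6: log(9/6) = 0.4055
  log(r/|z_k|) for z_k = -3: log(9/3) = 1.0986
  log(r/|z_k|) for z_k = -3: log(9/3) = 1.0986
Sum over inside zeros: 3.7013.
I(r) = log|p(0)| + (inside sum) = 5.0876 + 3.7013 = 8.7889.
Closed form (all zeros inside, monic): I(r) = n·log(r) = 4·log(9) = 8.7889. ✓

I(r) ≈ 8.7889.


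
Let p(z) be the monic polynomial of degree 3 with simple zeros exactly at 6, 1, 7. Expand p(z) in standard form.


The polynomial is p(z) = ∏_{α ∈ S} (z − α), where S = {6, 1, 7}.
Expanding the product yields: p(z) = z^3 -14·z^2 + 55·z -42.
The resulting polynomial has degree 3 and real coefficients as required.

p(z) = z^3 -14·z^2 + 55·z -42.


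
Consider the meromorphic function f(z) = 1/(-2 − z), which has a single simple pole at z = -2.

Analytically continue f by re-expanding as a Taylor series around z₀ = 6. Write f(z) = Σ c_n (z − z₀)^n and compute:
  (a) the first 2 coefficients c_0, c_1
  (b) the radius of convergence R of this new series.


Let w = z − z₀, so z = z₀ + w.
Then -2 − z = -2 − (z₀ + w) = (-2 − z₀) − w = -8 − w.
f(z) = 1/(-8 − w) = (1/(-8)) · 1/(1 − w/(-8)) = Σ_{n≥0} w^n / (-8)^(n+1).
So c_n = 1/(-8)^(n+1):
  c_0 = 1/(-8)^1 = -1/8.
  c_1 = 1/(-8)^2 = 1/64.
The series is valid for |w/d| < 1, i.e. |z − z₀| < |d|.
Radius of convergence: R = |-2 − z₀| = |-8| = 8 (distance from z₀ to the singularity z = -2).

c_0 = -1/8, c_1 = 1/64; R = 8.


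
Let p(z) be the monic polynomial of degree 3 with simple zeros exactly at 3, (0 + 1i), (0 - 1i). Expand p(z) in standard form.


The polynomial is p(z) = ∏_{α ∈ S} (z − α), where S = {3, (0 + 1i), (0 - 1i)}.
Expanding the product yields: p(z) = z^3 -3·z^2 + z -3.
Note conjugate pairs combine to real quadratics: (z − (0+1i))(z − (0−1i)) = z² + 1.
The resulting polynomial has degree 3 and real coefficients as required.

p(z) = z^3 -3·z^2 + z -3.


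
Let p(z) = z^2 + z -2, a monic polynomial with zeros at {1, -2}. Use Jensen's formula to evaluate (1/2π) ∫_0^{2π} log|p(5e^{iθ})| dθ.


Zeros: -2, 1; r = 5.
Inside |z| < r: -2, 1. Outside (|z| ≥ r): ∅.
p(0) = -2, so log|p(0)| = log(2) = 0.6931.
Apply Jensen: I(r) = log|p(0)| + Σ_k log(r/|z_k|), summed over zeros inside |z| < r.
  log(r/|z_k|) for z_k = 1: log(5/1) = 1.6094
  log(r/|z_k|) for z_k = -2: log(5/2) = 0.9163
Sum over inside zeros: 2.5257.
I(r) = log|p(0)| + (inside sum) = 0.6931 + 2.5257 = 3.2189.
Closed form (all zeros inside, monic): I(r) = n·log(r) = 2·log(5) = 3.2189. ✓

I(r) ≈ 3.2189.


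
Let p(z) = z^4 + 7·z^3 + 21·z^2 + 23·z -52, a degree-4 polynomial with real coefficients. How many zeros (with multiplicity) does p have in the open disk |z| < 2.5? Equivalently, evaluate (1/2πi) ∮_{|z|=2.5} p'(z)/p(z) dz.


The zeros of p are: -4, 1, (-2 + 3i), (-2 - 3i).
Their magnitudes are: 4, 1, 3.606, 3.606.
Zeros with |z| < R = 2.5: 1.
Count = 1.
By the argument principle, (1/2πi) ∮_{|z|=R} p'(z)/p(z) dz equals exactly this count.

Number of zeros inside |z| < 2.5: 1.


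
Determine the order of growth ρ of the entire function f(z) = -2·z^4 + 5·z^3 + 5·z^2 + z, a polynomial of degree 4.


|f(z)| ≤ Σ|c_k|·r^k = O(r^4) as r → ∞. Polynomial growth is O(e^{r^ε}) for every ε > 0 (since r^4/e^{r^ε} → 0), so ρ ≤ ε for all ε > 0, i.e. ρ = 0. Every nonconstant polynomial has order 0.
Therefore ρ = 0.

Order ρ = 0.


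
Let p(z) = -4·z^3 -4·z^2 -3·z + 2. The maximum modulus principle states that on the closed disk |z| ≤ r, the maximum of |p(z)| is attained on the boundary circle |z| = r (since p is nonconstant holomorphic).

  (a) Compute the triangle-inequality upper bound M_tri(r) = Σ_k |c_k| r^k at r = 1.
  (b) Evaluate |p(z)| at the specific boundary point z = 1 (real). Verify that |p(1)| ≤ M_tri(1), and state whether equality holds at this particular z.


Coefficients: c_0 = 2, c_1 = -3, c_2 = -4, c_3 = -4. Radius r = 1.
Part (a). Triangle bound: M_tri(r) = Σ_k |c_k| r^k
  = |2|·1^0 + |-3|·1^1 + |-4|·1^2 + |-4|·1^3
  = 2 + 3 + 4 + 4 = 13.
This bounds M(r) := max_{|z|=r} |p(z)| from above; equality holds iff all terms c_k z^k can be made to align in phase at a single z on |z|=r.
Part (b). At z = 1 (real, on the circle |z| = r):
  p(1) = (2)·1^0 + (-3)·1^1 + (-4)·1^2 + (-4)·1^3 = -9.
  |p(1)| = 9.
Check: |p(1)| = 9 ≤ 13 = M_tri(1). ✓ Equality does not hold at z = 1 (the coefficients have mixed signs, so the terms do not all align in phase there).

M_tri(1) = 13; |p(1)| = 9; equality at z=1: no.


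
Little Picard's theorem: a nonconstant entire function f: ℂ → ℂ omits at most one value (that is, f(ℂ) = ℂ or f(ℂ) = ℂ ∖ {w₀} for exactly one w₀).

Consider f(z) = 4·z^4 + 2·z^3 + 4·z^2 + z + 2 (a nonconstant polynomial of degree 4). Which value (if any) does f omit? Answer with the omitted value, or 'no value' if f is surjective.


Little Picard bounds the complement of f(ℂ) to at most one point.
For every w ∈ ℂ, the equation p(z) − w = 0 is a nonconstant polynomial in z and hence has at least one root by the fundamental theorem of algebra. So p is surjective onto ℂ, omitting no value.

Omitted value: no value.


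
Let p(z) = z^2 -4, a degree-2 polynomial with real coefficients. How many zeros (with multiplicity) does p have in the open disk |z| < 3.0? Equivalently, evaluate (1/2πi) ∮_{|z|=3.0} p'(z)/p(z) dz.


The zeros of p are: 2, -2.
Their magnitudes are: 2, 2.
Zeros with |z| < R = 3.0: 2, -2.
Count = 2.
By the argument principle, (1/2πi) ∮_{|z|=R} p'(z)/p(z) dz equals exactly this count.

Number of zeros inside |z| < 3.0: 2.


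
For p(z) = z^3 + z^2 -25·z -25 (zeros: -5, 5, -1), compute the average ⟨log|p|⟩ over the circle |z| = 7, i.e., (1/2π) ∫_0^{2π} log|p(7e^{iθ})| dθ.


Zeros: -5, -1, 5; r = 7.
Inside |z| < r: -5, -1, 5. Outside (|z| ≥ r): ∅.
p(0) = -25, so log|p(0)| = log(25) = 3.2189.
Apply Jensen: I(r) = log|p(0)| + Σ_k log(r/|z_k|), summed over zeros inside |z| < r.
  log(r/|z_k|) for z_k = -5: log(7/5) = 0.3365
  log(r/|z_k|) for z_k = 5: log(7/5) = 0.3365
  log(r/|z_k|) for z_k = -1: log(7/1) = 1.9459
Sum over inside zeros: 2.6189.
I(r) = log|p(0)| + (inside sum) = 3.2189 + 2.6189 = 5.8377.
Closed form (all zeros inside, monic): I(r) = n·log(r) = 3·log(7) = 5.8377. ✓

I(r) ≈ 5.8377.


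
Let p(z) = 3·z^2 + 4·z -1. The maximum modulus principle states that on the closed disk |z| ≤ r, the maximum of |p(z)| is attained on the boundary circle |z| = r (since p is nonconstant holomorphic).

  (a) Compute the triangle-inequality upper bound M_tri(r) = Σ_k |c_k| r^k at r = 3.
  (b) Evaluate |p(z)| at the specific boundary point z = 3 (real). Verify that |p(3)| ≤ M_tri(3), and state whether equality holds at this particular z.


Coefficients: c_0 = -1, c_1 = 4, c_2 = 3. Radius r = 3.
Part (a). Triangle bound: M_tri(r) = Σ_k |c_k| r^k
  = |-1|·3^0 + |4|·3^1 + |3|·3^2
  = 1 + 12 + 27 = 40.
This bounds M(r) := max_{|z|=r} |p(z)| from above; equality holds iff all terms c_k z^k can be made to align in phase at a single z on |z|=r.
Part (b). At z = 3 (real, on the circle |z| = r):
  p(3) = (-1)·3^0 + (4)·3^1 + (3)·3^2 = 38.
  |p(3)| = 38.
Check: |p(3)| = 38 ≤ 40 = M_tri(3). ✓ Equality does not hold at z = 3 (the coefficients have mixed signs, so the terms do not all align in phase there).

M_tri(3) = 40; |p(3)| = 38; equality at z=3: no.


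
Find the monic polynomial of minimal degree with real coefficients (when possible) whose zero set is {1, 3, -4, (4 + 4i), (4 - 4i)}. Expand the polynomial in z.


The polynomial is p(z) = ∏_{α ∈ S} (z − α), where S = {1, 3, -4, (4 + 4i), (4 - 4i)}.
Expanding the product yields: p(z) = z^5 -8·z^4 + 19·z^3 + 116·z^2 -512·z + 384.
Note conjugate pairs combine to real quadratics: (z − (4+4i))(z − (4−4i)) = z² − 8z + 32.
The resulting polynomial has degree 5 and real coefficients as required.

p(z) = z^5 -8·z^4 + 19·z^3 + 116·z^2 -512·z + 384.


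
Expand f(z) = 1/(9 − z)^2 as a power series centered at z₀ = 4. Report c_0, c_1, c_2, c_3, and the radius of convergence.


Let w = z − z₀, so z = z₀ + w.
Then 9 − z = 9 − (z₀ + w) = (9 − z₀) − w = 5 − w.
f(z) = 1/(5 − w)^2 = (1/(5)^2) · (1 − w/(5))^{−2}.
By the binomial series (1−u)^{−2} = Σ_{n≥0} C(n+1, 1) u^n for |u|<1, with u = w/(5):
  c_n = C(n+1, 1) / (5)^(n+2).
  c_0 = 1/(5)^2 = 1/25.
  c_1 = 2/(5)^3 = 2/125.
  c_2 = 3/(5)^4 = 3/625.
  c_3 = 4/(5)^5 = 4/3125.
The series is valid for |w/d| < 1, i.e. |z − z₀| < |d|.
Radius of convergence: R = |9 − z₀| = |5| = 5 (distance from z₀ to the singularity z = 9).

c_0 = 1/25, c_1 = 2/125, c_2 = 3/625, c_3 = 4/3125; R = 5.
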